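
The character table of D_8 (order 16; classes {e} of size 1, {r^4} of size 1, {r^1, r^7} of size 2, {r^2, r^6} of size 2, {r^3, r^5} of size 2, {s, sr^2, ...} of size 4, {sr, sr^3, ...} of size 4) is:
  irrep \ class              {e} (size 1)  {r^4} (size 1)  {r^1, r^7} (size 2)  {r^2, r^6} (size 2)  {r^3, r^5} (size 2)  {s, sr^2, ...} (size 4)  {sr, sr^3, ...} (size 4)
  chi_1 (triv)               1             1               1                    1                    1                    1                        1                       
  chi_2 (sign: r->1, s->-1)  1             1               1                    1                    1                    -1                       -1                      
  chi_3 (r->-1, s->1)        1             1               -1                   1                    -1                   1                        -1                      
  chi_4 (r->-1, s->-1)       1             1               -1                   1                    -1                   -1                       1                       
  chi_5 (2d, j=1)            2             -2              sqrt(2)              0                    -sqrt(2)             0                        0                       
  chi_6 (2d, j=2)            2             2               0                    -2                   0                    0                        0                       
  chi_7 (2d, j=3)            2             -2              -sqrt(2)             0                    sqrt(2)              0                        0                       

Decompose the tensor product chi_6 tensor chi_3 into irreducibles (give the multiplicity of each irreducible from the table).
chi_6 tensor chi_3 = chi_6 (all other irreducibles have multiplicity 0).

Reasoning: The character of a tensor product is the pointwise product (chi_6 * chi_3)(C) = chi_6(C) * chi_3(C):
  {e}: (2)*(1), {r^4}: (2)*(1), {r^1, r^7}: (0)*(-1), {r^2, r^6}: (-2)*(1), {r^3, r^5}: (0)*(-1), {s, sr^2, ...}: (0)*(1), {sr, sr^3, ...}: (0)*(-1)
so (chi_6 * chi_3) takes values
  {e} -> 2, {r^4} -> 2, {r^1, r^7} -> 0, {r^2, r^6} -> -2, {r^3, r^5} -> 0, {s, sr^2, ...} -> 0, {sr, sr^3, ...} -> 0.
Now take the inner product of this character with each irreducible chi from the table, <chi_6*chi_3, chi> = (1/16) sum_C |C| (chi_6*chi_3)(C) conj(chi(C)):
  <chi_6*chi_3, chi_1> = (1/16)[1*(2)*conj(1) + 1*(2)*conj(1) + 2*(0)*conj(1) + 2*(-2)*conj(1) + 2*(0)*conj(1) + 4*(0)*conj(1) + 4*(0)*conj(1)]
      = (1/16)[(2) + (2) + (0) + (-4) + (0) + (0) + (0)] = 0/16 = 0
  <chi_6*chi_3, chi_2> = (1/16)[1*(2)*conj(1) + 1*(2)*conj(1) + 2*(0)*conj(1) + 2*(-2)*conj(1) + 2*(0)*conj(1) + 4*(0)*conj(-1) + 4*(0)*conj(-1)]
      = (1/16)[(2) + (2) + (0) + (-4) + (0) + (0) + (0)] = 0/16 = 0
  <chi_6*chi_3, chi_3> = (1/16)[1*(2)*conj(1) + 1*(2)*conj(1) + 2*(0)*conj(-1) + 2*(-2)*conj(1) + 2*(0)*conj(-1) + 4*(0)*conj(1) + 4*(0)*conj(-1)]
      = (1/16)[(2) + (2) + (0) + (-4) + (0) + (0) + (0)] = 0/16 = 0
  <chi_6*chi_3, chi_4> = (1/16)[1*(2)*conj(1) + 1*(2)*conj(1) + 2*(0)*conj(-1) + 2*(-2)*conj(1) + 2*(0)*conj(-1) + 4*(0)*conj(-1) + 4*(0)*conj(1)]
      = (1/16)[(2) + (2) + (0) + (-4) + (0) + (0) + (0)] = 0/16 = 0
  <chi_6*chi_3, chi_5> = (1/16)[1*(2)*conj(2) + 1*(2)*conj(-2) + 2*(0)*conj(sqrt(2)) + 2*(-2)*conj(0) + 2*(0)*conj(-sqrt(2)) + 4*(0)*conj(0) + 4*(0)*conj(0)]
      = (1/16)[(4) + (-4) + (0) + (0) + (0) + (0) + (0)] = 0/16 = 0
  <chi_6*chi_3, chi_6> = (1/16)[1*(2)*conj(2) + 1*(2)*conj(2) + 2*(0)*conj(0) + 2*(-2)*conj(-2) + 2*(0)*conj(0) + 4*(0)*conj(0) + 4*(0)*conj(0)]
      = (1/16)[(4) + (4) + (0) + (8) + (0) + (0) + (0)] = 16/16 = 1
  <chi_6*chi_3, chi_7> = (1/16)[1*(2)*conj(2) + 1*(2)*conj(-2) + 2*(0)*conj(-sqrt(2)) + 2*(-2)*conj(0) + 2*(0)*conj(sqrt(2)) + 4*(0)*conj(0) + 4*(0)*conj(0)]
      = (1/16)[(4) + (-4) + (0) + (0) + (0) + (0) + (0)] = 0/16 = 0
Hence the multiplicities are chi_6: 1. Dimension check: dim(chi_6)*dim(chi_3) = 2*1 = 2 and sum (mult * dim) = 1*2 = 2.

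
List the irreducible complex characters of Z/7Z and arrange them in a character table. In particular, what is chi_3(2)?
Character table of Z/7Z (irreps indexed chi_0,...,chi_6 with chi_k(m) = zeta_7^(k*m), zeta_7 = exp(2*pi*i/7)):
  irrep \ class  {0} (size 1)  {1} (size 1)    {2} (size 1)    {3} (size 1)    {4} (size 1)    {5} (size 1)    {6} (size 1)  
  chi_0          1             1               1               1               1               1               1             
  chi_1          1             exp(2*I*pi/7)   exp(4*I*pi/7)   exp(6*I*pi/7)   exp(-6*I*pi/7)  exp(-4*I*pi/7)  exp(-2*I*pi/7)
  chi_2          1             exp(4*I*pi/7)   exp(-6*I*pi/7)  exp(-2*I*pi/7)  exp(2*I*pi/7)   exp(6*I*pi/7)   exp(-4*I*pi/7)
  chi_3          1             exp(6*I*pi/7)   exp(-2*I*pi/7)  exp(4*I*pi/7)   exp(-4*I*pi/7)  exp(2*I*pi/7)   exp(-6*I*pi/7)
  chi_4          1             exp(-6*I*pi/7)  exp(2*I*pi/7)   exp(-4*I*pi/7)  exp(4*I*pi/7)   exp(-2*I*pi/7)  exp(6*I*pi/7) 
  chi_5          1             exp(-4*I*pi/7)  exp(6*I*pi/7)   exp(2*I*pi/7)   exp(-2*I*pi/7)  exp(-6*I*pi/7)  exp(4*I*pi/7) 
  chi_6          1             exp(-2*I*pi/7)  exp(-4*I*pi/7)  exp(-6*I*pi/7)  exp(6*I*pi/7)   exp(4*I*pi/7)   exp(2*I*pi/7) 

Spot check: chi_3(2) = zeta_7^(3*2) = zeta_7^6 = exp(-2*I*pi/7).

Reasoning: Z/7Z is abelian, so all 7 irreducible complex representations are 1-dimensional. They are given by chi_k(m) = zeta_7^(k*m) for k = 0,...,6. Row orthogonality: sum_m chi_k(m) conj(chi_l(m)) = 7 * [k = l].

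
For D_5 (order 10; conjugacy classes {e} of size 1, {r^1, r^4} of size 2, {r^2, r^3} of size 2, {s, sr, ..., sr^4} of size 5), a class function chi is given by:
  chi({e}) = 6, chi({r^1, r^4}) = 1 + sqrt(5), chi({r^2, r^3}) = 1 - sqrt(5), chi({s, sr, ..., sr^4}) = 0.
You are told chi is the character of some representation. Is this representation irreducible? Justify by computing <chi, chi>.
Not irreducible (reducible): <chi, chi> = 6 > 1.

Proof sketch: <chi, chi> = (1/|G|) sum_C |C| * |chi(C)|^2 = (1/10)[1*|6|^2 + 2*|1 + sqrt(5)|^2 + 2*|1 - sqrt(5)|^2 + 5*|0|^2]
  = (1/10)[(36) + (4*sqrt(5) + 12) + (12 - 4*sqrt(5)) + (0)] = 60/10 = 6.
A character is irreducible iff <chi, chi> = 1, so this representation is reducible.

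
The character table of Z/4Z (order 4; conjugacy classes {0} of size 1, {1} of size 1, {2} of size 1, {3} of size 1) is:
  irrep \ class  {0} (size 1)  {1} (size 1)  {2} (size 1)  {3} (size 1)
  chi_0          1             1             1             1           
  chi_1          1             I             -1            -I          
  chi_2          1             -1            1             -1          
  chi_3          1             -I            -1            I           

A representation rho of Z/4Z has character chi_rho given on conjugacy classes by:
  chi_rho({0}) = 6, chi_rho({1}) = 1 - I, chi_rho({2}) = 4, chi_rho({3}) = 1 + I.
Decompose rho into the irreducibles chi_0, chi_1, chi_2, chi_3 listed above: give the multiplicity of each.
Multiplicities: chi_0: 3, chi_1: 0, chi_2: 2, chi_3: 1.

Proof sketch: Use <chi_rho, chi> = (1/|G|) sum_C |C| * chi_rho(C) * conj(chi(C)) with |G| = 4 for each irreducible chi in the table:
  <chi_rho, chi_0> = (1/4)[1*(6)*conj(1) + 1*(1 - I)*conj(1) + 1*(4)*conj(1) + 1*(1 + I)*conj(1)]
      = (1/4)[(6) + (1 - I) + (4) + (1 + I)] = 12/4 = 3
  <chi_rho, chi_1> = (1/4)[1*(6)*conj(1) + 1*(1 - I)*conj(I) + 1*(4)*conj(-1) + 1*(1 + I)*conj(-I)]
      = (1/4)[(6) + (-1 - I) + (-4) + (-1 + I)] = 0/4 = 0
  <chi_rho, chi_2> = (1/4)[1*(6)*conj(1) + 1*(1 - I)*conj(-1) + 1*(4)*conj(1) + 1*(1 + I)*conj(-1)]
      = (1/4)[(6) + (-1 + I) + (4) + (-1 - I)] = 8/4 = 2
  <chi_rho, chi_3> = (1/4)[1*(6)*conj(1) + 1*(1 - I)*conj(-I) + 1*(4)*conj(-1) + 1*(1 + I)*conj(I)]
      = (1/4)[(6) + (1 + I) + (-4) + (1 - I)] = 4/4 = 1
(Exp terms are combined using exp(i*s)*conj(exp(i*t)) = exp(i*(s-t)), and sums of them are collapsed using the identity that for every m > 1 the m distinct m-th roots of unity sum to 0, e.g. 1 + exp(2*I*pi/3) + exp(-2*I*pi/3) = 0.)
Dimension check: dim(rho) = sum (mult * dim) = 3*1 + 0*1 + 2*1 + 1*1 = 6 = chi_rho(e) = 6.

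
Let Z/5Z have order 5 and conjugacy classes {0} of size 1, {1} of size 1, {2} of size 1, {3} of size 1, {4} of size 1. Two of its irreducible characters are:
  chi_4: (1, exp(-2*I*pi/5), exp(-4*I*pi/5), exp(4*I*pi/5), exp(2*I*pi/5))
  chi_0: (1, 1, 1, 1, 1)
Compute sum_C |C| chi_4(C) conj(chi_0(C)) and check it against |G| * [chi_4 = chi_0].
Sum = 0; so <chi_4, chi_0> = 0 (distinct irreducibles are orthogonal).

Derivation: Compute term by term over conjugacy classes (|C| * chi_4(C) * conj(chi_0(C))):
  1*(1)*conj(1) + 1*(exp(-2*I*pi/5))*conj(1) + 1*(exp(-4*I*pi/5))*conj(1) + 1*(exp(4*I*pi/5))*conj(1) + 1*(exp(2*I*pi/5))*conj(1)
  = (1) + (exp(-2*I*pi/5)) + (exp(-4*I*pi/5)) + (exp(4*I*pi/5)) + (exp(2*I*pi/5))
  = 0.
(Exp terms are combined using exp(i*s)*conj(exp(i*t)) = exp(i*(s-t)), and sums of them are collapsed using the identity that for every m > 1 the m distinct m-th roots of unity sum to 0, e.g. 1 + exp(2*I*pi/3) + exp(-2*I*pi/3) = 0.)
Dividing by |G| = 5 gives 0/5 = 0, matching the row-orthogonality relation <chi_4, chi_0> = [chi_4 = chi_0].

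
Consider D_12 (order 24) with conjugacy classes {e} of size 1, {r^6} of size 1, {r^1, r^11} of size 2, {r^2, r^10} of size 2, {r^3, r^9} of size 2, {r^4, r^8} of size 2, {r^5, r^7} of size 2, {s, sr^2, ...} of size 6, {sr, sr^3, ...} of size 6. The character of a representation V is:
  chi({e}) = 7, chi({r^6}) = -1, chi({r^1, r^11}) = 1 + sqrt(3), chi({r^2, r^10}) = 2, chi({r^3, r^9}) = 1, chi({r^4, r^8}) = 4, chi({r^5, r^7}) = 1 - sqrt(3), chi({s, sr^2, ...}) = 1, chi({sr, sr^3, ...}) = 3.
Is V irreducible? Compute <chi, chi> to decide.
Not irreducible (reducible): <chi, chi> = 7 > 1.

Working: <chi, chi> = (1/|G|) sum_C |C| * |chi(C)|^2 = (1/24)[1*|7|^2 + 1*|-1|^2 + 2*|1 + sqrt(3)|^2 + 2*|2|^2 + 2*|1|^2 + 2*|4|^2 + 2*|1 - sqrt(3)|^2 + 6*|1|^2 + 6*|3|^2]
  = (1/24)[(49) + (1) + (4*sqrt(3) + 8) + (8) + (2) + (32) + (8 - 4*sqrt(3)) + (6) + (54)] = 168/24 = 7.
A character is irreducible iff <chi, chi> = 1, so this representation is reducible.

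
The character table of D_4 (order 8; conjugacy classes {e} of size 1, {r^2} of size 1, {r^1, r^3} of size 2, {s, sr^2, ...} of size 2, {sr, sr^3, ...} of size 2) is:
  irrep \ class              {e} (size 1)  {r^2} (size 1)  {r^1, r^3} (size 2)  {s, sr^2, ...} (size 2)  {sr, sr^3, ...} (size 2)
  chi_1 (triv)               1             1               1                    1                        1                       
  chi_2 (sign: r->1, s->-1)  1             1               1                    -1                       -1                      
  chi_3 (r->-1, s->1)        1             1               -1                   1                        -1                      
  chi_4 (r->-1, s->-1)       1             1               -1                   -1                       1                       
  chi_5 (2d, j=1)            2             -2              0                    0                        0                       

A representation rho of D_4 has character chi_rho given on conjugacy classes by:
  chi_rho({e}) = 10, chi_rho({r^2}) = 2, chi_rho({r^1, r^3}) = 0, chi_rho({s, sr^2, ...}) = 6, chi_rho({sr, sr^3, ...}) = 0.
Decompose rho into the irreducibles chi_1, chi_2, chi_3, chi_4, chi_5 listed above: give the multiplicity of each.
Multiplicities: chi_1: 3, chi_2: 0, chi_3: 3, chi_4: 0, chi_5: 2.

Argument: Use <chi_rho, chi> = (1/|G|) sum_C |C| * chi_rho(C) * conj(chi(C)) with |G| = 8 for each irreducible chi in the table:
  <chi_rho, chi_1> = (1/8)[1*(10)*conj(1) + 1*(2)*conj(1) + 2*(0)*conj(1) + 2*(6)*conj(1) + 2*(0)*conj(1)]
      = (1/8)[(10) + (2) + (0) + (12) + (0)] = 24/8 = 3
  <chi_rho, chi_2> = (1/8)[1*(10)*conj(1) + 1*(2)*conj(1) + 2*(0)*conj(1) + 2*(6)*conj(-1) + 2*(0)*conj(-1)]
      = (1/8)[(10) + (2) + (0) + (-12) + (0)] = 0/8 = 0
  <chi_rho, chi_3> = (1/8)[1*(10)*conj(1) + 1*(2)*conj(1) + 2*(0)*conj(-1) + 2*(6)*conj(1) + 2*(0)*conj(-1)]
      = (1/8)[(10) + (2) + (0) + (12) + (0)] = 24/8 = 3
  <chi_rho, chi_4> = (1/8)[1*(10)*conj(1) + 1*(2)*conj(1) + 2*(0)*conj(-1) + 2*(6)*conj(-1) + 2*(0)*conj(1)]
      = (1/8)[(10) + (2) + (0) + (-12) + (0)] = 0/8 = 0
  <chi_rho, chi_5> = (1/8)[1*(10)*conj(2) + 1*(2)*conj(-2) + 2*(0)*conj(0) + 2*(6)*conj(0) + 2*(0)*conj(0)]
      = (1/8)[(20) + (-4) + (0) + (0) + (0)] = 16/8 = 2
Dimension check: dim(rho) = sum (mult * dim) = 3*1 + 0*1 + 3*1 + 0*1 + 2*2 = 10 = chi_rho(e) = 10.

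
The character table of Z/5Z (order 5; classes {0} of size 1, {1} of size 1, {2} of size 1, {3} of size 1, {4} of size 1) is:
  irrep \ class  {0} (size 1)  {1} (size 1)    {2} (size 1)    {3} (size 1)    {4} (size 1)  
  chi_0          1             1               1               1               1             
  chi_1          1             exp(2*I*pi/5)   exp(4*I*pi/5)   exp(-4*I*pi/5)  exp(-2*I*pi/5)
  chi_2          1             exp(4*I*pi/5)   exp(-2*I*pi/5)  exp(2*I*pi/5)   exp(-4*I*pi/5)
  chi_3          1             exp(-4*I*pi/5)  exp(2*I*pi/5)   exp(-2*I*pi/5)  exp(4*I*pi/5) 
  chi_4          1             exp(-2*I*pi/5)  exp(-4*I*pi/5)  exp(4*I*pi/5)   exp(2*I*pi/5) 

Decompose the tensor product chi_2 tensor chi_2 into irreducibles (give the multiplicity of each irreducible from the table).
chi_2 tensor chi_2 = chi_4 (all other irreducibles have multiplicity 0).

Working: The character of a tensor product is the pointwise product (chi_2 * chi_2)(C) = chi_2(C) * chi_2(C):
  {0}: (1)*(1), {1}: (exp(4*I*pi/5))*(exp(4*I*pi/5)), {2}: (exp(-2*I*pi/5))*(exp(-2*I*pi/5)), {3}: (exp(2*I*pi/5))*(exp(2*I*pi/5)), {4}: (exp(-4*I*pi/5))*(exp(-4*I*pi/5))
so (chi_2 * chi_2) takes values
  {0} -> 1, {1} -> exp(-2*I*pi/5), {2} -> exp(-4*I*pi/5), {3} -> exp(4*I*pi/5), {4} -> exp(2*I*pi/5).
Now take the inner product of this character with each irreducible chi from the table, <chi_2*chi_2, chi> = (1/5) sum_C |C| (chi_2*chi_2)(C) conj(chi(C)):
  <chi_2*chi_2, chi_0> = (1/5)[1*(1)*conj(1) + 1*(exp(-2*I*pi/5))*conj(1) + 1*(exp(-4*I*pi/5))*conj(1) + 1*(exp(4*I*pi/5))*conj(1) + 1*(exp(2*I*pi/5))*conj(1)]
      = (1/5)[(1) + (exp(-2*I*pi/5)) + (exp(-4*I*pi/5)) + (exp(4*I*pi/5)) + (exp(2*I*pi/5))] = 0/5 = 0
  <chi_2*chi_2, chi_1> = (1/5)[1*(1)*conj(1) + 1*(exp(-2*I*pi/5))*conj(exp(2*I*pi/5)) + 1*(exp(-4*I*pi/5))*conj(exp(4*I*pi/5)) + 1*(exp(4*I*pi/5))*conj(exp(-4*I*pi/5)) + 1*(exp(2*I*pi/5))*conj(exp(-2*I*pi/5))]
      = (1/5)[(1) + (exp(-4*I*pi/5)) + (exp(2*I*pi/5)) + (exp(-2*I*pi/5)) + (exp(4*I*pi/5))] = 0/5 = 0
  <chi_2*chi_2, chi_2> = (1/5)[1*(1)*conj(1) + 1*(exp(-2*I*pi/5))*conj(exp(4*I*pi/5)) + 1*(exp(-4*I*pi/5))*conj(exp(-2*I*pi/5)) + 1*(exp(4*I*pi/5))*conj(exp(2*I*pi/5)) + 1*(exp(2*I*pi/5))*conj(exp(-4*I*pi/5))]
      = (1/5)[(1) + (exp(4*I*pi/5)) + (exp(-2*I*pi/5)) + (exp(2*I*pi/5)) + (exp(-4*I*pi/5))] = 0/5 = 0
  <chi_2*chi_2, chi_3> = (1/5)[1*(1)*conj(1) + 1*(exp(-2*I*pi/5))*conj(exp(-4*I*pi/5)) + 1*(exp(-4*I*pi/5))*conj(exp(2*I*pi/5)) + 1*(exp(4*I*pi/5))*conj(exp(-2*I*pi/5)) + 1*(exp(2*I*pi/5))*conj(exp(4*I*pi/5))]
      = (1/5)[(1) + (exp(2*I*pi/5)) + (exp(4*I*pi/5)) + (exp(-4*I*pi/5)) + (exp(-2*I*pi/5))] = 0/5 = 0
  <chi_2*chi_2, chi_4> = (1/5)[1*(1)*conj(1) + 1*(exp(-2*I*pi/5))*conj(exp(-2*I*pi/5)) + 1*(exp(-4*I*pi/5))*conj(exp(-4*I*pi/5)) + 1*(exp(4*I*pi/5))*conj(exp(4*I*pi/5)) + 1*(exp(2*I*pi/5))*conj(exp(2*I*pi/5))]
      = (1/5)[(1) + (1) + (1) + (1) + (1)] = 5/5 = 1
(Exp terms are combined using exp(i*s)*conj(exp(i*t)) = exp(i*(s-t)), and sums of them are collapsed using the identity that for every m > 1 the m distinct m-th roots of unity sum to 0, e.g. 1 + exp(2*I*pi/3) + exp(-2*I*pi/3) = 0.)
Hence the multiplicities are chi_4: 1. Dimension check: dim(chi_2)*dim(chi_2) = 1*1 = 1 and sum (mult * dim) = 1*1 = 1.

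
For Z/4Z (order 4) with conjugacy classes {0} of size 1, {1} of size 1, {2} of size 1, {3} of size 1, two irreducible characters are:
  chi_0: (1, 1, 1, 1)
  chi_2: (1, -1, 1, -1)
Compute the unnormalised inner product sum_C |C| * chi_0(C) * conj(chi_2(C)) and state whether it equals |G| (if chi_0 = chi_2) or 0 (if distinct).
Sum = 0; so <chi_0, chi_2> = 0 (distinct irreducibles are orthogonal).

Details: Compute term by term over conjugacy classes (|C| * chi_0(C) * conj(chi_2(C))):
  1*(1)*conj(1) + 1*(1)*conj(-1) + 1*(1)*conj(1) + 1*(1)*conj(-1)
  = (1) + (-1) + (1) + (-1)
  = 0.
(Exp terms are combined using exp(i*s)*conj(exp(i*t)) = exp(i*(s-t)), and sums of them are collapsed using the identity that for every m > 1 the m distinct m-th roots of unity sum to 0, e.g. 1 + exp(2*I*pi/3) + exp(-2*I*pi/3) = 0.)
Dividing by |G| = 4 gives 0/4 = 0, matching the row-orthogonality relation <chi_0, chi_2> = [chi_0 = chi_2].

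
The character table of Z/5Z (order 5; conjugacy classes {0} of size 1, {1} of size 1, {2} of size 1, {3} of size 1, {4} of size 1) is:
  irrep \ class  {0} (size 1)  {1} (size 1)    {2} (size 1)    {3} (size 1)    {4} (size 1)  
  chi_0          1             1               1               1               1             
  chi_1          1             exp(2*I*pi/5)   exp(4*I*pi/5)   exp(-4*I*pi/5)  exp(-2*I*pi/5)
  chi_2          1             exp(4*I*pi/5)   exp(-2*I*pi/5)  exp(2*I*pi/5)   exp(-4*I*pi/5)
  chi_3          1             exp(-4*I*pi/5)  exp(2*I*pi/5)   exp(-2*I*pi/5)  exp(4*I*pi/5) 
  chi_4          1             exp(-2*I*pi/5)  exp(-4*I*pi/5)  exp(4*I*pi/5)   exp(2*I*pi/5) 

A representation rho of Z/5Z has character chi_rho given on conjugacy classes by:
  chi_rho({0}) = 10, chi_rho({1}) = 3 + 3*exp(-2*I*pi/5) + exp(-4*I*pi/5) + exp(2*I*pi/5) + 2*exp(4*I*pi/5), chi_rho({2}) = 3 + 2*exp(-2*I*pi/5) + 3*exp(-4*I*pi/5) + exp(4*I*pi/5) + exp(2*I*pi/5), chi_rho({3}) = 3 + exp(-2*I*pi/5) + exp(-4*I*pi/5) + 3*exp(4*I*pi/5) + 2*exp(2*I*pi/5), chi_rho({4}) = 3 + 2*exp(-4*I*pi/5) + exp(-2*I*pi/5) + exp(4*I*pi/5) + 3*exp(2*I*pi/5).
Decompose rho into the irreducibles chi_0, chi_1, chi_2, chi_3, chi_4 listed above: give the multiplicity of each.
Multiplicities: chi_0: 3, chi_1: 1, chi_2: 2, chi_3: 1, chi_4: 3.

Details: Use <chi_rho, chi> = (1/|G|) sum_C |C| * chi_rho(C) * conj(chi(C)) with |G| = 5 for each irreducible chi in the table:
  <chi_rho, chi_0> = (1/5)[1*(10)*conj(1) + 1*(3 + 3*exp(-2*I*pi/5) + exp(-4*I*pi/5) + exp(2*I*pi/5) + 2*exp(4*I*pi/5))*conj(1) + 1*(3 + 2*exp(-2*I*pi/5) + 3*exp(-4*I*pi/5) + exp(4*I*pi/5) + exp(2*I*pi/5))*conj(1) + 1*(3 + exp(-2*I*pi/5) + exp(-4*I*pi/5) + 3*exp(4*I*pi/5) + 2*exp(2*I*pi/5))*conj(1) + 1*(3 + 2*exp(-4*I*pi/5) + exp(-2*I*pi/5) + exp(4*I*pi/5) + 3*exp(2*I*pi/5))*conj(1)]
      = (1/5)[(10) + (3 + 3*exp(-2*I*pi/5) + exp(-4*I*pi/5) + exp(2*I*pi/5) + 2*exp(4*I*pi/5)) + (3 + 2*exp(-2*I*pi/5) + 3*exp(-4*I*pi/5) + exp(4*I*pi/5) + exp(2*I*pi/5)) + (3 + exp(-2*I*pi/5) + exp(-4*I*pi/5) + 3*exp(4*I*pi/5) + 2*exp(2*I*pi/5)) + (3 + 2*exp(-4*I*pi/5) + exp(-2*I*pi/5) + exp(4*I*pi/5) + 3*exp(2*I*pi/5))] = 15/5 = 3
  <chi_rho, chi_1> = (1/5)[1*(10)*conj(1) + 1*(3 + 3*exp(-2*I*pi/5) + exp(-4*I*pi/5) + exp(2*I*pi/5) + 2*exp(4*I*pi/5))*conj(exp(2*I*pi/5)) + 1*(3 + 2*exp(-2*I*pi/5) + 3*exp(-4*I*pi/5) + exp(4*I*pi/5) + exp(2*I*pi/5))*conj(exp(4*I*pi/5)) + 1*(3 + exp(-2*I*pi/5) + exp(-4*I*pi/5) + 3*exp(4*I*pi/5) + 2*exp(2*I*pi/5))*conj(exp(-4*I*pi/5)) + 1*(3 + 2*exp(-4*I*pi/5) + exp(-2*I*pi/5) + exp(4*I*pi/5) + 3*exp(2*I*pi/5))*conj(exp(-2*I*pi/5))]
      = (1/5)[(10) + (1 + 3*exp(-2*I*pi/5) + 3*exp(-4*I*pi/5) + exp(4*I*pi/5) + 2*exp(2*I*pi/5)) + (1 + 3*exp(-4*I*pi/5) + exp(-2*I*pi/5) + 2*exp(4*I*pi/5) + 3*exp(2*I*pi/5)) + (1 + 3*exp(-2*I*pi/5) + 2*exp(-4*I*pi/5) + exp(2*I*pi/5) + 3*exp(4*I*pi/5)) + (1 + 2*exp(-2*I*pi/5) + exp(-4*I*pi/5) + 3*exp(4*I*pi/5) + 3*exp(2*I*pi/5))] = 5/5 = 1
  <chi_rho, chi_2> = (1/5)[1*(10)*conj(1) + 1*(3 + 3*exp(-2*I*pi/5) + exp(-4*I*pi/5) + exp(2*I*pi/5) + 2*exp(4*I*pi/5))*conj(exp(4*I*pi/5)) + 1*(3 + 2*exp(-2*I*pi/5) + 3*exp(-4*I*pi/5) + exp(4*I*pi/5) + exp(2*I*pi/5))*conj(exp(-2*I*pi/5)) + 1*(3 + exp(-2*I*pi/5) + exp(-4*I*pi/5) + 3*exp(4*I*pi/5) + 2*exp(2*I*pi/5))*conj(exp(2*I*pi/5)) + 1*(3 + 2*exp(-4*I*pi/5) + exp(-2*I*pi/5) + exp(4*I*pi/5) + 3*exp(2*I*pi/5))*conj(exp(-4*I*pi/5))]
      = (1/5)[(10) + (2 + 3*exp(-4*I*pi/5) + exp(-2*I*pi/5) + exp(2*I*pi/5) + 3*exp(4*I*pi/5)) + (2 + 3*exp(-2*I*pi/5) + exp(-4*I*pi/5) + exp(4*I*pi/5) + 3*exp(2*I*pi/5)) + (2 + 3*exp(-2*I*pi/5) + exp(-4*I*pi/5) + exp(4*I*pi/5) + 3*exp(2*I*pi/5)) + (2 + 3*exp(-4*I*pi/5) + exp(-2*I*pi/5) + exp(2*I*pi/5) + 3*exp(4*I*pi/5))] = 10/5 = 2
  <chi_rho, chi_3> = (1/5)[1*(10)*conj(1) + 1*(3 + 3*exp(-2*I*pi/5) + exp(-4*I*pi/5) + exp(2*I*pi/5) + 2*exp(4*I*pi/5))*conj(exp(-4*I*pi/5)) + 1*(3 + 2*exp(-2*I*pi/5) + 3*exp(-4*I*pi/5) + exp(4*I*pi/5) + exp(2*I*pi/5))*conj(exp(2*I*pi/5)) + 1*(3 + exp(-2*I*pi/5) + exp(-4*I*pi/5) + 3*exp(4*I*pi/5) + 2*exp(2*I*pi/5))*conj(exp(-2*I*pi/5)) + 1*(3 + 2*exp(-4*I*pi/5) + exp(-2*I*pi/5) + exp(4*I*pi/5) + 3*exp(2*I*pi/5))*conj(exp(4*I*pi/5))]
      = (1/5)[(10) + (1 + 2*exp(-2*I*pi/5) + exp(-4*I*pi/5) + 3*exp(4*I*pi/5) + 3*exp(2*I*pi/5)) + (1 + 3*exp(-2*I*pi/5) + 2*exp(-4*I*pi/5) + exp(2*I*pi/5) + 3*exp(4*I*pi/5)) + (1 + 3*exp(-4*I*pi/5) + exp(-2*I*pi/5) + 2*exp(4*I*pi/5) + 3*exp(2*I*pi/5)) + (1 + 3*exp(-2*I*pi/5) + 3*exp(-4*I*pi/5) + exp(4*I*pi/5) + 2*exp(2*I*pi/5))] = 5/5 = 1
  <chi_rho, chi_4> = (1/5)[1*(10)*conj(1) + 1*(3 + 3*exp(-2*I*pi/5) + exp(-4*I*pi/5) + exp(2*I*pi/5) + 2*exp(4*I*pi/5))*conj(exp(-2*I*pi/5)) + 1*(3 + 2*exp(-2*I*pi/5) + 3*exp(-4*I*pi/5) + exp(4*I*pi/5) + exp(2*I*pi/5))*conj(exp(-4*I*pi/5)) + 1*(3 + exp(-2*I*pi/5) + exp(-4*I*pi/5) + 3*exp(4*I*pi/5) + 2*exp(2*I*pi/5))*conj(exp(4*I*pi/5)) + 1*(3 + 2*exp(-4*I*pi/5) + exp(-2*I*pi/5) + exp(4*I*pi/5) + 3*exp(2*I*pi/5))*conj(exp(2*I*pi/5))]
      = (1/5)[(10) + (3 + 2*exp(-4*I*pi/5) + exp(-2*I*pi/5) + exp(4*I*pi/5) + 3*exp(2*I*pi/5)) + (3 + exp(-2*I*pi/5) + exp(-4*I*pi/5) + 3*exp(4*I*pi/5) + 2*exp(2*I*pi/5)) + (3 + 2*exp(-2*I*pi/5) + 3*exp(-4*I*pi/5) + exp(4*I*pi/5) + exp(2*I*pi/5)) + (3 + 3*exp(-2*I*pi/5) + exp(-4*I*pi/5) + exp(2*I*pi/5) + 2*exp(4*I*pi/5))] = 15/5 = 3
(Exp terms are combined using exp(i*s)*conj(exp(i*t)) = exp(i*(s-t)), and sums of them are collapsed using the identity that for every m > 1 the m distinct m-th roots of unity sum to 0, e.g. 1 + exp(2*I*pi/3) + exp(-2*I*pi/3) = 0.)
Dimension check: dim(rho) = sum (mult * dim) = 3*1 + 1*1 + 2*1 + 1*1 + 3*1 = 10 = chi_rho(e) = 10.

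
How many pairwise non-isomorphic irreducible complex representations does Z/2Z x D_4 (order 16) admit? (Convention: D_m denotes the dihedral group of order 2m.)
10

Details: The number of irreducible complex representations of a finite group equals its number of conjugacy classes. For a direct product, #classes(G x H) = #classes(G) * #classes(H). Z/2Z has 2 classes (abelian), D_4 has 5 classes, so 2 * 5 = 10, so Z/2Z x D_4 (order 16) has exactly 10 irreducible complex representations.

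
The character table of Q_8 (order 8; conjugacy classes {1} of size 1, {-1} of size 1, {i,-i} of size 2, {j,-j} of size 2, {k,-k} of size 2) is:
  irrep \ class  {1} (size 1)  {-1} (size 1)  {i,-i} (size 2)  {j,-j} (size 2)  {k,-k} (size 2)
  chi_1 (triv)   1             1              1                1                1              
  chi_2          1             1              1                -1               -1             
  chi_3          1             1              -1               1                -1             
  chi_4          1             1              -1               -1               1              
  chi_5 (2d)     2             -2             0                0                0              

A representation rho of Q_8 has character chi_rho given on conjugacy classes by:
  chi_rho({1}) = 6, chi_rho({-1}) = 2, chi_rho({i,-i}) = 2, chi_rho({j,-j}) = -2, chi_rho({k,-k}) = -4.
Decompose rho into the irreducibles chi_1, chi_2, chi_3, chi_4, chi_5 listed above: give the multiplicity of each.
Multiplicities: chi_1: 0, chi_2: 3, chi_3: 1, chi_4: 0, chi_5: 1.

Argument: Use <chi_rho, chi> = (1/|G|) sum_C |C| * chi_rho(C) * conj(chi(C)) with |G| = 8 for each irreducible chi in the table:
  <chi_rho, chi_1> = (1/8)[1*(6)*conj(1) + 1*(2)*conj(1) + 2*(2)*conj(1) + 2*(-2)*conj(1) + 2*(-4)*conj(1)]
      = (1/8)[(6) + (2) + (4) + (-4) + (-8)] = 0/8 = 0
  <chi_rho, chi_2> = (1/8)[1*(6)*conj(1) + 1*(2)*conj(1) + 2*(2)*conj(1) + 2*(-2)*conj(-1) + 2*(-4)*conj(-1)]
      = (1/8)[(6) + (2) + (4) + (4) + (8)] = 24/8 = 3
  <chi_rho, chi_3> = (1/8)[1*(6)*conj(1) + 1*(2)*conj(1) + 2*(2)*conj(-1) + 2*(-2)*conj(1) + 2*(-4)*conj(-1)]
      = (1/8)[(6) + (2) + (-4) + (-4) + (8)] = 8/8 = 1
  <chi_rho, chi_4> = (1/8)[1*(6)*conj(1) + 1*(2)*conj(1) + 2*(2)*conj(-1) + 2*(-2)*conj(-1) + 2*(-4)*conj(1)]
      = (1/8)[(6) + (2) + (-4) + (4) + (-8)] = 0/8 = 0
  <chi_rho, chi_5> = (1/8)[1*(6)*conj(2) + 1*(2)*conj(-2) + 2*(2)*conj(0) + 2*(-2)*conj(0) + 2*(-4)*conj(0)]
      = (1/8)[(12) + (-4) + (0) + (0) + (0)] = 8/8 = 1
Dimension check: dim(rho) = sum (mult * dim) = 0*1 + 3*1 + 1*1 + 0*1 + 1*2 = 6 = chi_rho(e) = 6.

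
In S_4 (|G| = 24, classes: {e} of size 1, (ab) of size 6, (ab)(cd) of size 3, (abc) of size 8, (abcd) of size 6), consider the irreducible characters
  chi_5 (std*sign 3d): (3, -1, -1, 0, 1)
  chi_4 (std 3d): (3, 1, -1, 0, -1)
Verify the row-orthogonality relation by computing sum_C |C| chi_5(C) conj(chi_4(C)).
Sum = 0; so <chi_5, chi_4> = 0 (distinct irreducibles are orthogonal).

Proof sketch: Compute term by term over conjugacy classes (|C| * chi_5(C) * conj(chi_4(C))):
  1*(3)*conj(3) + 6*(-1)*conj(1) + 3*(-1)*conj(-1) + 8*(0)*conj(0) + 6*(1)*conj(-1)
  = (9) + (-6) + (3) + (0) + (-6)
  = 0.
Dividing by |G| = 24 gives 0/24 = 0, matching the row-orthogonality relation <chi_5, chi_4> = [chi_5 = chi_4].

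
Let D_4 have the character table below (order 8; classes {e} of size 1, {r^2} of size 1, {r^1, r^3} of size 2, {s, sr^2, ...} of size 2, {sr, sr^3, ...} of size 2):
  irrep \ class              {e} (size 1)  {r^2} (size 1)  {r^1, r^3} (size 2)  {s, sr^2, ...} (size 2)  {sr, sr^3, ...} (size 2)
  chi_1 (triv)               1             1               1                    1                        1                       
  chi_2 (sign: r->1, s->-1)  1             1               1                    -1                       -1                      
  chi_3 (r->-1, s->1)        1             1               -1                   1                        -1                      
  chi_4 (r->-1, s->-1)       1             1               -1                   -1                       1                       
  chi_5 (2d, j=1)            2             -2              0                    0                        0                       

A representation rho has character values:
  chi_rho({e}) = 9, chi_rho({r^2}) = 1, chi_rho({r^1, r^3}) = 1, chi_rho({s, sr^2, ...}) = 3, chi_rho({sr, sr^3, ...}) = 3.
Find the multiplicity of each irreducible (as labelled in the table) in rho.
Multiplicities: chi_1: 3, chi_2: 0, chi_3: 1, chi_4: 1, chi_5: 2.

Reasoning: Use <chi_rho, chi> = (1/|G|) sum_C |C| * chi_rho(C) * conj(chi(C)) with |G| = 8 for each irreducible chi in the table:
  <chi_rho, chi_1> = (1/8)[1*(9)*conj(1) + 1*(1)*conj(1) + 2*(1)*conj(1) + 2*(3)*conj(1) + 2*(3)*conj(1)]
      = (1/8)[(9) + (1) + (2) + (6) + (6)] = 24/8 = 3
  <chi_rho, chi_2> = (1/8)[1*(9)*conj(1) + 1*(1)*conj(1) + 2*(1)*conj(1) + 2*(3)*conj(-1) + 2*(3)*conj(-1)]
      = (1/8)[(9) + (1) + (2) + (-6) + (-6)] = 0/8 = 0
  <chi_rho, chi_3> = (1/8)[1*(9)*conj(1) + 1*(1)*conj(1) + 2*(1)*conj(-1) + 2*(3)*conj(1) + 2*(3)*conj(-1)]
      = (1/8)[(9) + (1) + (-2) + (6) + (-6)] = 8/8 = 1
  <chi_rho, chi_4> = (1/8)[1*(9)*conj(1) + 1*(1)*conj(1) + 2*(1)*conj(-1) + 2*(3)*conj(-1) + 2*(3)*conj(1)]
      = (1/8)[(9) + (1) + (-2) + (-6) + (6)] = 8/8 = 1
  <chi_rho, chi_5> = (1/8)[1*(9)*conj(2) + 1*(1)*conj(-2) + 2*(1)*conj(0) + 2*(3)*conj(0) + 2*(3)*conj(0)]
      = (1/8)[(18) + (-2) + (0) + (0) + (0)] = 16/8 = 2
Dimension check: dim(rho) = sum (mult * dim) = 3*1 + 0*1 + 1*1 + 1*1 + 2*2 = 9 = chi_rho(e) = 9.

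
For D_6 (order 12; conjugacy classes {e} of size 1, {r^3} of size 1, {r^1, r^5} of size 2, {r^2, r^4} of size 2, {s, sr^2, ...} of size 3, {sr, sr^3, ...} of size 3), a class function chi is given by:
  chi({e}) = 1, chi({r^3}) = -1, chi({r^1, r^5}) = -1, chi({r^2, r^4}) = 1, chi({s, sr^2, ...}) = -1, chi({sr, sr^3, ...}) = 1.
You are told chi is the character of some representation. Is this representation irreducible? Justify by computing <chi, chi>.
Irreducible: <chi, chi> = 1.

Derivation: <chi, chi> = (1/|G|) sum_C |C| * |chi(C)|^2 = (1/12)[1*|1|^2 + 1*|-1|^2 + 2*|-1|^2 + 2*|1|^2 + 3*|-1|^2 + 3*|1|^2]
  = (1/12)[(1) + (1) + (2) + (2) + (3) + (3)] = 12/12 = 1.
A character is irreducible iff <chi, chi> = 1, so this representation is irreducible.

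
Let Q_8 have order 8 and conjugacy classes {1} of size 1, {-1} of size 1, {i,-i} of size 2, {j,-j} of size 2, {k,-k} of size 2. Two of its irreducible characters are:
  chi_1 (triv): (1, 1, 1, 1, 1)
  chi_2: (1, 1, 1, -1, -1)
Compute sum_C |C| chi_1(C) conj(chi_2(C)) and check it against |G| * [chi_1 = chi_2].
Sum = 0; so <chi_1, chi_2> = 0 (distinct irreducibles are orthogonal).

Details: Compute term by term over conjugacy classes (|C| * chi_1(C) * conj(chi_2(C))):
  1*(1)*conj(1) + 1*(1)*conj(1) + 2*(1)*conj(1) + 2*(1)*conj(-1) + 2*(1)*conj(-1)
  = (1) + (1) + (2) + (-2) + (-2)
  = 0.
Dividing by |G| = 8 gives 0/8 = 0, matching the row-orthogonality relation <chi_1, chi_2> = [chi_1 = chi_2].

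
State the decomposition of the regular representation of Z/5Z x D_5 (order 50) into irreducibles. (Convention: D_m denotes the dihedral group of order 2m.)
Each irreducible V_i of dimension d_i appears with multiplicity d_i, i.e. rho_reg = (direct sum over all irreducibles V_i) d_i V_i. The irreducible dimensions for Z/5Z x D_5 are 1, 1, 1, 1, 1, 1, 1, 1, 1, 1, 2, 2, 2, 2, 2, 2, 2, 2, 2, 2: 10 irreducibles of dimension 1, each with multiplicity 1; 10 irreducibles of dimension 2, each with multiplicity 2. Total dimension 10*1*1 + 10*2*2 = 50 = |G|.

Derivation: General theorem: in the regular representation of a finite group G, each irreducible appears with multiplicity equal to its dimension. Check: dim(rho_reg) = sum d_i^2 = 1 + 1 + 1 + 1 + 1 + 1 + 1 + 1 + 1 + 1 + 4 + 4 + 4 + 4 + 4 + 4 + 4 + 4 + 4 + 4 = 50 = |G|.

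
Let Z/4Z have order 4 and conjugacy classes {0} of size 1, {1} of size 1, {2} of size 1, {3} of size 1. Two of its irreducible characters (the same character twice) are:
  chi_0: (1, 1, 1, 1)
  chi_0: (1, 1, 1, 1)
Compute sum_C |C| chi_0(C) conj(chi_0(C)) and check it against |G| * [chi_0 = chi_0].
Sum = 4 = |G| = 4; so <chi_0, chi_0> = 1 (norm-1 confirms irreducibility).

Derivation: Compute term by term over conjugacy classes (|C| * chi_0(C) * conj(chi_0(C))):
  1*(1)*conj(1) + 1*(1)*conj(1) + 1*(1)*conj(1) + 1*(1)*conj(1)
  = (1) + (1) + (1) + (1)
  = 4.
(Exp terms are combined using exp(i*s)*conj(exp(i*t)) = exp(i*(s-t)), and sums of them are collapsed using the identity that for every m > 1 the m distinct m-th roots of unity sum to 0, e.g. 1 + exp(2*I*pi/3) + exp(-2*I*pi/3) = 0.)
Dividing by |G| = 4 gives 4/4 = 1, matching the row-orthogonality relation <chi_0, chi_0> = [chi_0 = chi_0].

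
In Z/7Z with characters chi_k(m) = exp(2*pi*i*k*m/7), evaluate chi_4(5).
chi_4(5) = zeta_7^20 = exp(-2*I*pi/7)

Justification: chi_4(5) = zeta_7^(4*5) = zeta_7^20. Since zeta_7^7 = 1, this equals zeta_7^6 = exp(2*pi*i*6/7) = exp(-2*I*pi/7).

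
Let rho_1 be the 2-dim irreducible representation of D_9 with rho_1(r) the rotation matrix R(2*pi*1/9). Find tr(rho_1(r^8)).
chi_{rho_1}(r^8) = 2*cos(2*pi*1*8/9) = 2*cos(2*pi/9)

Reasoning: rho_1(r^8) is rotation by angle 2*pi*1*8/9, whose trace is 2*cos(2*pi*1*8/9) = 2*cos(2*pi/9).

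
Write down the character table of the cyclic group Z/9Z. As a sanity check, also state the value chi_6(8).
Character table of Z/9Z (irreps indexed chi_0,...,chi_8 with chi_k(m) = zeta_9^(k*m), zeta_9 = exp(2*pi*i/9)):
  irrep \ class  {0} (size 1)  {1} (size 1)    {2} (size 1)    {3} (size 1)    {4} (size 1)    {5} (size 1)    {6} (size 1)    {7} (size 1)    {8} (size 1)  
  chi_0          1             1               1               1               1               1               1               1               1             
  chi_1          1             exp(2*I*pi/9)   exp(4*I*pi/9)   exp(2*I*pi/3)   exp(8*I*pi/9)   exp(-8*I*pi/9)  exp(-2*I*pi/3)  exp(-4*I*pi/9)  exp(-2*I*pi/9)
  chi_2          1             exp(4*I*pi/9)   exp(8*I*pi/9)   exp(-2*I*pi/3)  exp(-2*I*pi/9)  exp(2*I*pi/9)   exp(2*I*pi/3)   exp(-8*I*pi/9)  exp(-4*I*pi/9)
  chi_3          1             exp(2*I*pi/3)   exp(-2*I*pi/3)  1               exp(2*I*pi/3)   exp(-2*I*pi/3)  1               exp(2*I*pi/3)   exp(-2*I*pi/3)
  chi_4          1             exp(8*I*pi/9)   exp(-2*I*pi/9)  exp(2*I*pi/3)   exp(-4*I*pi/9)  exp(4*I*pi/9)   exp(-2*I*pi/3)  exp(2*I*pi/9)   exp(-8*I*pi/9)
  chi_5          1             exp(-8*I*pi/9)  exp(2*I*pi/9)   exp(-2*I*pi/3)  exp(4*I*pi/9)   exp(-4*I*pi/9)  exp(2*I*pi/3)   exp(-2*I*pi/9)  exp(8*I*pi/9) 
  chi_6          1             exp(-2*I*pi/3)  exp(2*I*pi/3)   1               exp(-2*I*pi/3)  exp(2*I*pi/3)   1               exp(-2*I*pi/3)  exp(2*I*pi/3) 
  chi_7          1             exp(-4*I*pi/9)  exp(-8*I*pi/9)  exp(2*I*pi/3)   exp(2*I*pi/9)   exp(-2*I*pi/9)  exp(-2*I*pi/3)  exp(8*I*pi/9)   exp(4*I*pi/9) 
  chi_8          1             exp(-2*I*pi/9)  exp(-4*I*pi/9)  exp(-2*I*pi/3)  exp(-8*I*pi/9)  exp(8*I*pi/9)   exp(2*I*pi/3)   exp(4*I*pi/9)   exp(2*I*pi/9) 

Spot check: chi_6(8) = zeta_9^(6*8) = zeta_9^48 = exp(2*I*pi/3).

Proof sketch: Z/9Z is abelian, so all 9 irreducible complex representations are 1-dimensional. They are given by chi_k(m) = zeta_9^(k*m) for k = 0,...,8. Row orthogonality: sum_m chi_k(m) conj(chi_l(m)) = 9 * [k = l].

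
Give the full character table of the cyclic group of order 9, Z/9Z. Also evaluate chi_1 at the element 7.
Character table of Z/9Z (irreps indexed chi_0,...,chi_8 with chi_k(m) = zeta_9^(k*m), zeta_9 = exp(2*pi*i/9)):
  irrep \ class  {0} (size 1)  {1} (size 1)    {2} (size 1)    {3} (size 1)    {4} (size 1)    {5} (size 1)    {6} (size 1)    {7} (size 1)    {8} (size 1)  
  chi_0          1             1               1               1               1               1               1               1               1             
  chi_1          1             exp(2*I*pi/9)   exp(4*I*pi/9)   exp(2*I*pi/3)   exp(8*I*pi/9)   exp(-8*I*pi/9)  exp(-2*I*pi/3)  exp(-4*I*pi/9)  exp(-2*I*pi/9)
  chi_2          1             exp(4*I*pi/9)   exp(8*I*pi/9)   exp(-2*I*pi/3)  exp(-2*I*pi/9)  exp(2*I*pi/9)   exp(2*I*pi/3)   exp(-8*I*pi/9)  exp(-4*I*pi/9)
  chi_3          1             exp(2*I*pi/3)   exp(-2*I*pi/3)  1               exp(2*I*pi/3)   exp(-2*I*pi/3)  1               exp(2*I*pi/3)   exp(-2*I*pi/3)
  chi_4          1             exp(8*I*pi/9)   exp(-2*I*pi/9)  exp(2*I*pi/3)   exp(-4*I*pi/9)  exp(4*I*pi/9)   exp(-2*I*pi/3)  exp(2*I*pi/9)   exp(-8*I*pi/9)
  chi_5          1             exp(-8*I*pi/9)  exp(2*I*pi/9)   exp(-2*I*pi/3)  exp(4*I*pi/9)   exp(-4*I*pi/9)  exp(2*I*pi/3)   exp(-2*I*pi/9)  exp(8*I*pi/9) 
  chi_6          1             exp(-2*I*pi/3)  exp(2*I*pi/3)   1               exp(-2*I*pi/3)  exp(2*I*pi/3)   1               exp(-2*I*pi/3)  exp(2*I*pi/3) 
  chi_7          1             exp(-4*I*pi/9)  exp(-8*I*pi/9)  exp(2*I*pi/3)   exp(2*I*pi/9)   exp(-2*I*pi/9)  exp(-2*I*pi/3)  exp(8*I*pi/9)   exp(4*I*pi/9) 
  chi_8          1             exp(-2*I*pi/9)  exp(-4*I*pi/9)  exp(-2*I*pi/3)  exp(-8*I*pi/9)  exp(8*I*pi/9)   exp(2*I*pi/3)   exp(4*I*pi/9)   exp(2*I*pi/9) 

Spot check: chi_1(7) = zeta_9^(1*7) = zeta_9^7 = exp(-4*I*pi/9).

Derivation: Z/9Z is abelian, so all 9 irreducible complex representations are 1-dimensional. They are given by chi_k(m) = zeta_9^(k*m) for k = 0,...,8. Row orthogonality: sum_m chi_k(m) conj(chi_l(m)) = 9 * [k = l].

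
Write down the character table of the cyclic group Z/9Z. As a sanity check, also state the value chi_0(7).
Character table of Z/9Z (irreps indexed chi_0,...,chi_8 with chi_k(m) = zeta_9^(k*m), zeta_9 = exp(2*pi*i/9)):
  irrep \ class  {0} (size 1)  {1} (size 1)    {2} (size 1)    {3} (size 1)    {4} (size 1)    {5} (size 1)    {6} (size 1)    {7} (size 1)    {8} (size 1)  
  chi_0          1             1               1               1               1               1               1               1               1             
  chi_1          1             exp(2*I*pi/9)   exp(4*I*pi/9)   exp(2*I*pi/3)   exp(8*I*pi/9)   exp(-8*I*pi/9)  exp(-2*I*pi/3)  exp(-4*I*pi/9)  exp(-2*I*pi/9)
  chi_2          1             exp(4*I*pi/9)   exp(8*I*pi/9)   exp(-2*I*pi/3)  exp(-2*I*pi/9)  exp(2*I*pi/9)   exp(2*I*pi/3)   exp(-8*I*pi/9)  exp(-4*I*pi/9)
  chi_3          1             exp(2*I*pi/3)   exp(-2*I*pi/3)  1               exp(2*I*pi/3)   exp(-2*I*pi/3)  1               exp(2*I*pi/3)   exp(-2*I*pi/3)
  chi_4          1             exp(8*I*pi/9)   exp(-2*I*pi/9)  exp(2*I*pi/3)   exp(-4*I*pi/9)  exp(4*I*pi/9)   exp(-2*I*pi/3)  exp(2*I*pi/9)   exp(-8*I*pi/9)
  chi_5          1             exp(-8*I*pi/9)  exp(2*I*pi/9)   exp(-2*I*pi/3)  exp(4*I*pi/9)   exp(-4*I*pi/9)  exp(2*I*pi/3)   exp(-2*I*pi/9)  exp(8*I*pi/9) 
  chi_6          1             exp(-2*I*pi/3)  exp(2*I*pi/3)   1               exp(-2*I*pi/3)  exp(2*I*pi/3)   1               exp(-2*I*pi/3)  exp(2*I*pi/3) 
  chi_7          1             exp(-4*I*pi/9)  exp(-8*I*pi/9)  exp(2*I*pi/3)   exp(2*I*pi/9)   exp(-2*I*pi/9)  exp(-2*I*pi/3)  exp(8*I*pi/9)   exp(4*I*pi/9) 
  chi_8          1             exp(-2*I*pi/9)  exp(-4*I*pi/9)  exp(-2*I*pi/3)  exp(-8*I*pi/9)  exp(8*I*pi/9)   exp(2*I*pi/3)   exp(4*I*pi/9)   exp(2*I*pi/9) 

Spot check: chi_0(7) = zeta_9^(0*7) = zeta_9^0 = 1.

Why: Z/9Z is abelian, so all 9 irreducible complex representations are 1-dimensional. They are given by chi_k(m) = zeta_9^(k*m) for k = 0,...,8. Row orthogonality: sum_m chi_k(m) conj(chi_l(m)) = 9 * [k = l].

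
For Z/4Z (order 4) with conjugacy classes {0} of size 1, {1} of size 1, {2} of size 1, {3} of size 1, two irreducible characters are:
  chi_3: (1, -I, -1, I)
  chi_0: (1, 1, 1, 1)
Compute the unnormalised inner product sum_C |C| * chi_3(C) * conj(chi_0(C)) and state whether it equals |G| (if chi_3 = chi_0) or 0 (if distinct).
Sum = 0; so <chi_3, chi_0> = 0 (distinct irreducibles are orthogonal).

Reasoning: Compute term by term over conjugacy classes (|C| * chi_3(C) * conj(chi_0(C))):
  1*(1)*conj(1) + 1*(-I)*conj(1) + 1*(-1)*conj(1) + 1*(I)*conj(1)
  = (1) + (-I) + (-1) + (I)
  = 0.
(Exp terms are combined using exp(i*s)*conj(exp(i*t)) = exp(i*(s-t)), and sums of them are collapsed using the identity that for every m > 1 the m distinct m-th roots of unity sum to 0, e.g. 1 + exp(2*I*pi/3) + exp(-2*I*pi/3) = 0.)
Dividing by |G| = 4 gives 0/4 = 0, matching the row-orthogonality relation <chi_3, chi_0> = [chi_3 = chi_0].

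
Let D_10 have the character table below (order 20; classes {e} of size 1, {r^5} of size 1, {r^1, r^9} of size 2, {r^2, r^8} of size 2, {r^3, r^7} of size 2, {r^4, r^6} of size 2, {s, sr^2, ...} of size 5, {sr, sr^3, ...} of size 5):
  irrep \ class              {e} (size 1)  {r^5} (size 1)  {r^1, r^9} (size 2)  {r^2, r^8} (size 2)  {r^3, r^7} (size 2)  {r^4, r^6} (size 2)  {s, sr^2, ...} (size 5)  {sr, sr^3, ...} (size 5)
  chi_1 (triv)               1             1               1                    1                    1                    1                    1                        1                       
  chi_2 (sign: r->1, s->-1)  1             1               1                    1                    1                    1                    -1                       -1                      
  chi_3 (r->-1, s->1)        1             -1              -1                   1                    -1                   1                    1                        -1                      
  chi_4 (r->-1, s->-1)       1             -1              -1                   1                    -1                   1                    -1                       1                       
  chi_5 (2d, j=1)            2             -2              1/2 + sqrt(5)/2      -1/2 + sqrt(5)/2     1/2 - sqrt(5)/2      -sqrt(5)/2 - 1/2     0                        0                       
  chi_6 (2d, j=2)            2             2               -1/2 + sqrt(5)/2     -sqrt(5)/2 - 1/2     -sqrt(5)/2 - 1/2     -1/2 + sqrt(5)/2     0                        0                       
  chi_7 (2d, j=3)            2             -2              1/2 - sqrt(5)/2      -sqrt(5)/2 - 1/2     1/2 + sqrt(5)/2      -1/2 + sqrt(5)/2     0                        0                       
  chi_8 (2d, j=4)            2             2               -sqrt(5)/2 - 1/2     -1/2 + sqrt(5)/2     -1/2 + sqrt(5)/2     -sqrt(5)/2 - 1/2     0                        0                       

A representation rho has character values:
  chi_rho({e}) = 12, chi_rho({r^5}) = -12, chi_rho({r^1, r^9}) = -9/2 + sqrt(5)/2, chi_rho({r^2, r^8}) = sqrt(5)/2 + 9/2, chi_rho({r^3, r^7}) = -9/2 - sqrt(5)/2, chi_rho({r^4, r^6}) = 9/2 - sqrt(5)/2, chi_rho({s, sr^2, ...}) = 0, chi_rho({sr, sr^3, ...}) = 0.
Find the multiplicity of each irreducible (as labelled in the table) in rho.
Multiplicities: chi_1: 0, chi_2: 0, chi_3: 3, chi_4: 3, chi_5: 2, chi_6: 0, chi_7: 1, chi_8: 0.

Reasoning: Use <chi_rho, chi> = (1/|G|) sum_C |C| * chi_rho(C) * conj(chi(C)) with |G| = 20 for each irreducible chi in the table:
  <chi_rho, chi_1> = (1/20)[1*(12)*conj(1) + 1*(-12)*conj(1) + 2*(-9/2 + sqrt(5)/2)*conj(1) + 2*(sqrt(5)/2 + 9/2)*conj(1) + 2*(-9/2 - sqrt(5)/2)*conj(1) + 2*(9/2 - sqrt(5)/2)*conj(1) + 5*(0)*conj(1) + 5*(0)*conj(1)]
      = (1/20)[(12) + (-12) + (-9 + sqrt(5)) + (sqrt(5) + 9) + (-9 - sqrt(5)) + (9 - sqrt(5)) + (0) + (0)] = 0/20 = 0
  <chi_rho, chi_2> = (1/20)[1*(12)*conj(1) + 1*(-12)*conj(1) + 2*(-9/2 + sqrt(5)/2)*conj(1) + 2*(sqrt(5)/2 + 9/2)*conj(1) + 2*(-9/2 - sqrt(5)/2)*conj(1) + 2*(9/2 - sqrt(5)/2)*conj(1) + 5*(0)*conj(-1) + 5*(0)*conj(-1)]
      = (1/20)[(12) + (-12) + (-9 + sqrt(5)) + (sqrt(5) + 9) + (-9 - sqrt(5)) + (9 - sqrt(5)) + (0) + (0)] = 0/20 = 0
  <chi_rho, chi_3> = (1/20)[1*(12)*conj(1) + 1*(-12)*conj(-1) + 2*(-9/2 + sqrt(5)/2)*conj(-1) + 2*(sqrt(5)/2 + 9/2)*conj(1) + 2*(-9/2 - sqrt(5)/2)*conj(-1) + 2*(9/2 - sqrt(5)/2)*conj(1) + 5*(0)*conj(1) + 5*(0)*conj(-1)]
      = (1/20)[(12) + (12) + (9 - sqrt(5)) + (sqrt(5) + 9) + (sqrt(5) + 9) + (9 - sqrt(5)) + (0) + (0)] = 60/20 = 3
  <chi_rho, chi_4> = (1/20)[1*(12)*conj(1) + 1*(-12)*conj(-1) + 2*(-9/2 + sqrt(5)/2)*conj(-1) + 2*(sqrt(5)/2 + 9/2)*conj(1) + 2*(-9/2 - sqrt(5)/2)*conj(-1) + 2*(9/2 - sqrt(5)/2)*conj(1) + 5*(0)*conj(-1) + 5*(0)*conj(1)]
      = (1/20)[(12) + (12) + (9 - sqrt(5)) + (sqrt(5) + 9) + (sqrt(5) + 9) + (9 - sqrt(5)) + (0) + (0)] = 60/20 = 3
  <chi_rho, chi_5> = (1/20)[1*(12)*conj(2) + 1*(-12)*conj(-2) + 2*(-9/2 + sqrt(5)/2)*conj(1/2 + sqrt(5)/2) + 2*(sqrt(5)/2 + 9/2)*conj(-1/2 + sqrt(5)/2) + 2*(-9/2 - sqrt(5)/2)*conj(1/2 - sqrt(5)/2) + 2*(9/2 - sqrt(5)/2)*conj(-sqrt(5)/2 - 1/2) + 5*(0)*conj(0) + 5*(0)*conj(0)]
      = (1/20)[(24) + (24) + (-4*sqrt(5) - 2) + (-2 + 4*sqrt(5)) + (-2 + 4*sqrt(5)) + (-4*sqrt(5) - 2) + (0) + (0)] = 40/20 = 2
  <chi_rho, chi_6> = (1/20)[1*(12)*conj(2) + 1*(-12)*conj(2) + 2*(-9/2 + sqrt(5)/2)*conj(-1/2 + sqrt(5)/2) + 2*(sqrt(5)/2 + 9/2)*conj(-sqrt(5)/2 - 1/2) + 2*(-9/2 - sqrt(5)/2)*conj(-sqrt(5)/2 - 1/2) + 2*(9/2 - sqrt(5)/2)*conj(-1/2 + sqrt(5)/2) + 5*(0)*conj(0) + 5*(0)*conj(0)]
      = (1/20)[(24) + (-24) + (7 - 5*sqrt(5)) + (-5*sqrt(5) - 7) + (7 + 5*sqrt(5)) + (-7 + 5*sqrt(5)) + (0) + (0)] = 0/20 = 0
  <chi_rho, chi_7> = (1/20)[1*(12)*conj(2) + 1*(-12)*conj(-2) + 2*(-9/2 + sqrt(5)/2)*conj(1/2 - sqrt(5)/2) + 2*(sqrt(5)/2 + 9/2)*conj(-sqrt(5)/2 - 1/2) + 2*(-9/2 - sqrt(5)/2)*conj(1/2 + sqrt(5)/2) + 2*(9/2 - sqrt(5)/2)*conj(-1/2 + sqrt(5)/2) + 5*(0)*conj(0) + 5*(0)*conj(0)]
      = (1/20)[(24) + (24) + (-7 + 5*sqrt(5)) + (-5*sqrt(5) - 7) + (-5*sqrt(5) - 7) + (-7 + 5*sqrt(5)) + (0) + (0)] = 20/20 = 1
  <chi_rho, chi_8> = (1/20)[1*(12)*conj(2) + 1*(-12)*conj(2) + 2*(-9/2 + sqrt(5)/2)*conj(-sqrt(5)/2 - 1/2) + 2*(sqrt(5)/2 + 9/2)*conj(-1/2 + sqrt(5)/2) + 2*(-9/2 - sqrt(5)/2)*conj(-1/2 + sqrt(5)/2) + 2*(9/2 - sqrt(5)/2)*conj(-sqrt(5)/2 - 1/2) + 5*(0)*conj(0) + 5*(0)*conj(0)]
      = (1/20)[(24) + (-24) + (2 + 4*sqrt(5)) + (-2 + 4*sqrt(5)) + (2 - 4*sqrt(5)) + (-4*sqrt(5) - 2) + (0) + (0)] = 0/20 = 0
Dimension check: dim(rho) = sum (mult * dim) = 0*1 + 0*1 + 3*1 + 3*1 + 2*2 + 0*2 + 1*2 + 0*2 = 12 = chi_rho(e) = 12.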